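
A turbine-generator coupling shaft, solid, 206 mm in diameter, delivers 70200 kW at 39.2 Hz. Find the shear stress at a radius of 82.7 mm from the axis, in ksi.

ω = 2π·39.2 = 246.3 rad/s, so T = P/ω = 70200×10³ / 246.3 = 285000 N·m.
J = πd⁴/32 = π(0.206)⁴/32 = 1.768×10^-4 m⁴.
Shear stress varies linearly with radius: τ = T·r/J = 285000 × 0.0827 / 1.768×10^-4 = 1.333×10^8 Pa.

19.3 ksi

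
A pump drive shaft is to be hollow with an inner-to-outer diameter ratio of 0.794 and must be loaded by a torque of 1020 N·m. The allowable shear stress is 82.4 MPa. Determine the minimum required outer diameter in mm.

47.1 mm

For a hollow shaft with d_i/d_o = 0.794: τ_max = 16T/(π d_o³ (1−k⁴)), so d_o = [16T/(π τ_allow (1−k⁴))]^(1/3) = [16·1020/(π·8.24×10^7·0.6026)]^(1/3) = 0.04712 m.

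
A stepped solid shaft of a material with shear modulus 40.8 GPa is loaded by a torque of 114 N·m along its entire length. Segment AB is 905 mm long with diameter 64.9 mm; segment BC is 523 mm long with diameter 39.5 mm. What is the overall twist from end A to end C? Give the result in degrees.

J_AB = π(0.0649)⁴/32 = 1.74×10^-6 m⁴; J_BC = π(0.0395)⁴/32 = 2.39×10^-7 m⁴.
θ = (T/G)·Σ L_i/J_i = (114.0/40.8×10⁹)·(0.905/1.74×10^-6 + 0.523/2.39×10^-7) = 7.566×10^-3 rad.

0.434°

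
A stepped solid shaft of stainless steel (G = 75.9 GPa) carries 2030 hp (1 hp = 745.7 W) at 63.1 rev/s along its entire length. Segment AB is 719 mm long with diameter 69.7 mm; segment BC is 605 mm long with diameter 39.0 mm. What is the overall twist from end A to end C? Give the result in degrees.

ω = 2π·63.1 = 396.5 rad/s, so T = P/ω = 2030×745.7 / 396.5 = 3818 N·m.
J_AB = π(0.0697)⁴/32 = 2.32×10^-6 m⁴; J_BC = π(0.0390)⁴/32 = 2.27×10^-7 m⁴.
θ = (T/G)·Σ L_i/J_i = (3818/75.9×10⁹)·(0.719/2.32×10^-6 + 0.605/2.27×10^-7) = 0.1496 rad.

8.57°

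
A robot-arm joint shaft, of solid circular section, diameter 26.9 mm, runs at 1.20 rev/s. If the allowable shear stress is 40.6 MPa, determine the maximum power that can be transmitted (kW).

J = πd⁴/32 = π(0.0269)⁴/32 = 5.141×10^-8 m⁴.
T_max = τ_allow·J/r = 4.06×10^7 × 5.141×10^-8 / 0.0135 = 155.2 N·m.
ω = 2π·1.20 = 7.540 rad/s, so P_max = T_max·ω = 1170 W.

1.17 kW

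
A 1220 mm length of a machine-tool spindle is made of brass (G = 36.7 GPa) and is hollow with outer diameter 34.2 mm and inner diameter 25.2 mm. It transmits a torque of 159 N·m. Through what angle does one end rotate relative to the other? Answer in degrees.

3.20°

J = π(d_o⁴ − d_i⁴)/32 = π(0.0342⁴ − 0.0252⁴)/32 = 9.472×10^-8 m⁴.
θ = T·L/(G·J) = 159.0 × 1.22 / (36.7×10⁹ × 9.472×10^-8) = 0.05580 rad.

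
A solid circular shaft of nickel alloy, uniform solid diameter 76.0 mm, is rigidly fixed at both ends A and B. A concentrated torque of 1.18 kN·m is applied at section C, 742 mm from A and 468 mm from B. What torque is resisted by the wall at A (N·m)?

456 N·m

With uniform GJ and both ends fixed, compatibility θ_AC = θ_CB gives T_A·a = T_B·b, together with T_A + T_B = T₀.
T_A = T₀·b/(a+b) = 1180·468/1210 = 456.4 N·m; T_B = 723.6 N·m.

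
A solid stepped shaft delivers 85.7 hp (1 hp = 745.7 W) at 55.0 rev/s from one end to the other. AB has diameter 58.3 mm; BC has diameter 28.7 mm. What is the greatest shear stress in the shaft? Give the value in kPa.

ω = 2π·55.0 = 345.6 rad/s, so T = P/ω = 85.7×745.7 / 345.6 = 184.9 N·m.
Under the same torque, τ_max = 16T/(πd³) is largest where d is smallest — segment BC (d = 28.7 mm).
τ_max = 16·184.9/(π·(0.0287)³) = 3.984×10^7 Pa.

39800 kPa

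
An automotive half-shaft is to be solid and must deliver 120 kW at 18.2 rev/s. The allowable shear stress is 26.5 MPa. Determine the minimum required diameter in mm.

ω = 2π·18.2 = 114.4 rad/s, so T = P/ω = 120×10³ / 114.4 = 1049 N·m.
For a solid shaft τ_max = 16T/(πd³), so d = (16T/(π τ_allow))^(1/3) = (16·1049/(π·2.65×10^7))^(1/3) = 0.05864 m.

58.6 mm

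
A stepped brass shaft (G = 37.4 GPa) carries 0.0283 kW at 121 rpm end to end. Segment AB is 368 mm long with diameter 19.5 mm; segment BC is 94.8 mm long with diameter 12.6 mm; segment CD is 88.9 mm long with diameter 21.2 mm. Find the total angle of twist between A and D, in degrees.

0.235°

ω = 2π·121/60 = 12.67 rad/s, so T = P/ω = 0.0283×10³ / 12.67 = 2.233 N·m.
J_AB = π(0.0195)⁴/32 = 1.42×10^-8 m⁴; J_BC = π(0.0126)⁴/32 = 2.47×10^-9 m⁴; J_CD = π(0.0212)⁴/32 = 1.98×10^-8 m⁴.
θ = (T/G)·Σ L_i/J_i = (2.233/37.4×10⁹)·(0.368/1.42×10^-8 + 0.0948/2.47×10^-9 + 0.0889/1.98×10^-8) = 4.104×10^-3 rad.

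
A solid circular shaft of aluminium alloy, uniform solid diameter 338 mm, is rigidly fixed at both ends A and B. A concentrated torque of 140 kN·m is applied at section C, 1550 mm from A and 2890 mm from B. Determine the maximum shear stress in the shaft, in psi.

With uniform GJ and both ends fixed, compatibility θ_AC = θ_CB gives T_A·a = T_B·b, together with T_A + T_B = T₀.
T_A = T₀·b/(a+b) = 140000·2890/4440 = 91130 N·m; T_B = 48870 N·m.
τ in each portion: τ_AC = 1.20×10^7 Pa, τ_CB = 6.45×10^6 Pa; maximum is in AC.
τ_max = T_AC·r/J = 91130·0.169/1.28×10^-3 = 1.202×10^7 Pa.

1740 psi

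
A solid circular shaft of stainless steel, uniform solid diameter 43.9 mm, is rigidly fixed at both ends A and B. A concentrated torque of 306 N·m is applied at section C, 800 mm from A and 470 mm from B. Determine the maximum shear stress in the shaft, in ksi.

1.68 ksi

With uniform GJ and both ends fixed, compatibility θ_AC = θ_CB gives T_A·a = T_B·b, together with T_A + T_B = T₀.
T_A = T₀·b/(a+b) = 306.0·470/1270 = 113.2 N·m; T_B = 192.8 N·m.
τ in each portion: τ_AC = 6.82×10^6 Pa, τ_CB = 1.16×10^7 Pa; maximum is in CB.
τ_max = T_CB·r/J = 192.8·0.0220/3.65×10^-7 = 1.160×10^7 Pa.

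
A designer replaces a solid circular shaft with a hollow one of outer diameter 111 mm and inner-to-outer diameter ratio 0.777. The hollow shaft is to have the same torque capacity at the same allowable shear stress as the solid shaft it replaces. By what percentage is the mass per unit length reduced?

46.4 %

Equal τ_max and T ⇒ the solid shaft needs d_s³ = d_o³(1−k⁴), so d_s = 111·(1−0.777⁴)^(1/3) = 95.43 mm.
Area ratio A_h/A_s = d_o²(1−k²)/d_s² = (1−k²)/(1−k⁴)^(2/3) = 0.5361.
Mass saving = 1 − 0.5361 = 46.4 %.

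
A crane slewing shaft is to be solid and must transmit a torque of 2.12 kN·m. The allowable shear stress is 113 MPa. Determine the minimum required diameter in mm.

45.7 mm

For a solid shaft τ_max = 16T/(πd³), so d = (16T/(π τ_allow))^(1/3) = (16·2120/(π·1.13×10^8))^(1/3) = 0.04572 m.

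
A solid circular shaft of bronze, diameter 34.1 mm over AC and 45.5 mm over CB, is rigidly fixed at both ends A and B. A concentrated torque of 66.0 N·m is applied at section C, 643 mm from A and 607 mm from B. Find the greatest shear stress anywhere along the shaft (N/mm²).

Compatibility: T_A·a/J_AC = T_B·b/J_CB with T_A + T_B = T₀.
J_AC = 1.33×10^-7 m⁴, J_CB = 4.21×10^-7 m⁴, so T_A = T₀·(J_AC/a)/((J_AC/a)+(J_CB/b)) = 15.15 N·m, T_B = 50.85 N·m.
τ in each portion: τ_AC = 1.95×10^6 Pa, τ_CB = 2.75×10^6 Pa; maximum is in CB.
τ_max = T_CB·r/J = 50.85·0.0227/4.21×10^-7 = 2.750×10^6 Pa.

2.75 N/mm²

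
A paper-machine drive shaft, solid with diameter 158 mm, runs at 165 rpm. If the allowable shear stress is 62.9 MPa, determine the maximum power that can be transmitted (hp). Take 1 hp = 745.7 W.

J = πd⁴/32 = π(0.158)⁴/32 = 6.118×10^-5 m⁴.
T_max = τ_allow·J/r = 6.29×10^7 × 6.118×10^-5 / 0.0790 = 48710 N·m.
ω = 2π·165/60 = 17.28 rad/s, so P_max = T_max·ω = 8.417×10^5 W.

1130 hp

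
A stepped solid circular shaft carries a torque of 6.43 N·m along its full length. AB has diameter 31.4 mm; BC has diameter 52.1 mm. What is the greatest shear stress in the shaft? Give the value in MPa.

1.06 MPa

Under the same torque, τ_max = 16T/(πd³) is largest where d is smallest — segment AB (d = 31.4 mm).
τ_max = 16·6.430/(π·(0.0314)³) = 1.058×10^6 Pa.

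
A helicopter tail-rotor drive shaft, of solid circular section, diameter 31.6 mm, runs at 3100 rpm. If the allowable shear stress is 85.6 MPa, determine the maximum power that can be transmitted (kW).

J = πd⁴/32 = π(0.0316)⁴/32 = 9.789×10^-8 m⁴.
T_max = τ_allow·J/r = 8.56×10^7 × 9.789×10^-8 / 0.0158 = 530.4 N·m.
ω = 2π·3100/60 = 324.6 rad/s, so P_max = T_max·ω = 1.722×10^5 W.

172 kW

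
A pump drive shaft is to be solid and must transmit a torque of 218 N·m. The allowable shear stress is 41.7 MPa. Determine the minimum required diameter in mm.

For a solid shaft τ_max = 16T/(πd³), so d = (16T/(π τ_allow))^(1/3) = (16·218.0/(π·4.17×10^7))^(1/3) = 0.02986 m.

29.9 mm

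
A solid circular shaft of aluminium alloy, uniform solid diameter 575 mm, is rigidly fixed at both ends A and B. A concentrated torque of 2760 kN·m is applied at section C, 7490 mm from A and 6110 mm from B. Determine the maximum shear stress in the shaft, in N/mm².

With uniform GJ and both ends fixed, compatibility θ_AC = θ_CB gives T_A·a = T_B·b, together with T_A + T_B = T₀.
T_A = T₀·b/(a+b) = 2.760e6·6110/13600 = 1.240e6 N·m; T_B = 1.520e6 N·m.
τ in each portion: τ_AC = 3.32×10^7 Pa, τ_CB = 4.07×10^7 Pa; maximum is in CB.
τ_max = T_CB·r/J = 1.520e6·0.287/0.0107 = 4.072×10^7 Pa.

40.7 N/mm²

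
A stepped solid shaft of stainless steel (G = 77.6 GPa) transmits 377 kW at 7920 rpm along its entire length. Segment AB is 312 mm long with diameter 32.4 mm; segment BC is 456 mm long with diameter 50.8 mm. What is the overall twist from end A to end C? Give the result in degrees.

ω = 2π·7920/60 = 829.4 rad/s, so T = P/ω = 377×10³ / 829.4 = 454.6 N·m.
J_AB = π(0.0324)⁴/32 = 1.08×10^-7 m⁴; J_BC = π(0.0508)⁴/32 = 6.54×10^-7 m⁴.
θ = (T/G)·Σ L_i/J_i = (454.6/77.6×10⁹)·(0.312/1.08×10^-7 + 0.456/6.54×10^-7) = 0.02098 rad.

1.20°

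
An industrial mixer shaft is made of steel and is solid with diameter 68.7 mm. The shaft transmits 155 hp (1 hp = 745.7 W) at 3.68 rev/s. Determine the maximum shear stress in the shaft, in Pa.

ω = 2π·3.68 = 23.12 rad/s, so T = P/ω = 155×745.7 / 23.12 = 4999 N·m.
J = πd⁴/32 = π(0.0687)⁴/32 = 2.187×10^-6 m⁴.
τ_max = T·r/J = 4999 × 0.0343 / 2.187×10^-6 = 7.852×10^7 Pa.

7.85e7 Pa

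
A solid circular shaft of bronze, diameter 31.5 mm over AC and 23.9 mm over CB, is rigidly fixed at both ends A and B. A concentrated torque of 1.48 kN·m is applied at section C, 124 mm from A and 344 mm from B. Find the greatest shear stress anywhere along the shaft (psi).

31200 psi

Compatibility: T_A·a/J_AC = T_B·b/J_CB with T_A + T_B = T₀.
J_AC = 9.67×10^-8 m⁴, J_CB = 3.20×10^-8 m⁴, so T_A = T₀·(J_AC/a)/((J_AC/a)+(J_CB/b)) = 1322 N·m, T_B = 157.9 N·m.
τ in each portion: τ_AC = 2.15×10^8 Pa, τ_CB = 5.89×10^7 Pa; maximum is in AC.
τ_max = T_AC·r/J = 1322·0.0158/9.67×10^-8 = 2.154×10^8 Pa.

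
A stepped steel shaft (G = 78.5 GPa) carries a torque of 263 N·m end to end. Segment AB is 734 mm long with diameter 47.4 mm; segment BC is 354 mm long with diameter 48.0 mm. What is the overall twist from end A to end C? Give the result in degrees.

0.415°

J_AB = π(0.0474)⁴/32 = 4.96×10^-7 m⁴; J_BC = π(0.0480)⁴/32 = 5.21×10^-7 m⁴.
θ = (T/G)·Σ L_i/J_i = (263.0/78.5×10⁹)·(0.734/4.96×10^-7 + 0.354/5.21×10^-7) = 7.238×10^-3 rad.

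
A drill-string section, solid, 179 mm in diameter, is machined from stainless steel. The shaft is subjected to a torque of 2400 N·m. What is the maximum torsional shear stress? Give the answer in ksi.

J = πd⁴/32 = π(0.179)⁴/32 = 1.008×10^-4 m⁴.
τ_max = T·r/J = 2400 × 0.0895 / 1.008×10^-4 = 2.131×10^6 Pa.

0.309 ksi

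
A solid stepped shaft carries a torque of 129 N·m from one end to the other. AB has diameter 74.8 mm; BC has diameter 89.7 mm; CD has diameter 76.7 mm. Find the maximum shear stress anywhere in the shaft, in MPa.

Under the same torque, τ_max = 16T/(πd³) is largest where d is smallest — segment AB (d = 74.8 mm).
τ_max = 16·129.0/(π·(0.0748)³) = 1.570×10^6 Pa.

1.57 MPa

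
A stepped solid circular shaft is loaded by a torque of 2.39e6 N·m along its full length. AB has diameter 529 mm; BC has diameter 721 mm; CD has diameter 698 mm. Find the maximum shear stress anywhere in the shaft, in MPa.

82.2 MPa

Under the same torque, τ_max = 16T/(πd³) is largest where d is smallest — segment AB (d = 529 mm).
τ_max = 16·2.390e6/(π·(0.529)³) = 8.222×10^7 Pa.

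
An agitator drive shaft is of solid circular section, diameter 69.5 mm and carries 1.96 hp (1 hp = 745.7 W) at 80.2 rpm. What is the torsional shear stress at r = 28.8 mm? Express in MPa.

ω = 2π·80.2/60 = 8.399 rad/s, so T = P/ω = 1.96×745.7 / 8.399 = 174.0 N·m.
J = πd⁴/32 = π(0.0695)⁴/32 = 2.291×10^-6 m⁴.
Shear stress varies linearly with radius: τ = T·r/J = 174.0 × 0.0288 / 2.291×10^-6 = 2.188×10^6 Pa.

2.19 MPa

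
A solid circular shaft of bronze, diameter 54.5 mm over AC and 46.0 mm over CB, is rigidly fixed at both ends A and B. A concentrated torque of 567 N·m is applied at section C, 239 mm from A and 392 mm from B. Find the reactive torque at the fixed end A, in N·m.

433 N·m

Compatibility: T_A·a/J_AC = T_B·b/J_CB with T_A + T_B = T₀.
J_AC = 8.66×10^-7 m⁴, J_CB = 4.40×10^-7 m⁴, so T_A = T₀·(J_AC/a)/((J_AC/a)+(J_CB/b)) = 433.0 N·m, T_B = 134.0 N·m.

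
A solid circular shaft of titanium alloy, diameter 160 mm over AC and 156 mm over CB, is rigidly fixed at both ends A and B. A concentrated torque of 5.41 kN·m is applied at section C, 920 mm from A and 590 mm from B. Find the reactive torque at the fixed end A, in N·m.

Compatibility: T_A·a/J_AC = T_B·b/J_CB with T_A + T_B = T₀.
J_AC = 6.43×10^-5 m⁴, J_CB = 5.81×10^-5 m⁴, so T_A = T₀·(J_AC/a)/((J_AC/a)+(J_CB/b)) = 2246 N·m, T_B = 3164 N·m.

2250 N·m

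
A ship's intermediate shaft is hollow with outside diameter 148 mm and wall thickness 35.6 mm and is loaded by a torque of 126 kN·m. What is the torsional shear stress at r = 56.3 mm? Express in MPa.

162 MPa

J = π(d_o⁴ − d_i⁴)/32 = π(0.148⁴ − 0.0768⁴)/32 = 4.369×10^-5 m⁴.
Shear stress varies linearly with radius: τ = T·r/J = 126000 × 0.0563 / 4.369×10^-5 = 1.624×10^8 Pa.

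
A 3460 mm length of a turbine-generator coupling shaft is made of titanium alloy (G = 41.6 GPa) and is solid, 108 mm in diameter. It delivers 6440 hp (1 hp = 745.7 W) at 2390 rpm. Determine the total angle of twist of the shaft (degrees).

6.85°

ω = 2π·2390/60 = 250.3 rad/s, so T = P/ω = 6440×745.7 / 250.3 = 19190 N·m.
J = πd⁴/32 = π(0.108)⁴/32 = 1.336×10^-5 m⁴.
θ = T·L/(G·J) = 19190 × 3.46 / (41.6×10⁹ × 1.336×10^-5) = 0.1195 rad.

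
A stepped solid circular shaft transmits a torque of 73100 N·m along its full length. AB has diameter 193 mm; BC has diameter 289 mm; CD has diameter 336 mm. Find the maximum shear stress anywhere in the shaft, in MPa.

51.8 MPa

Under the same torque, τ_max = 16T/(πd³) is largest where d is smallest — segment AB (d = 193 mm).
τ_max = 16·73100/(π·(0.193)³) = 5.179×10^7 Pa.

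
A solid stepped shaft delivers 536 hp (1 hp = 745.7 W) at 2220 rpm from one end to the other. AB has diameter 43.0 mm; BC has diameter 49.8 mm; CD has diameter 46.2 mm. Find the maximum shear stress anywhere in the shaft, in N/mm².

110 N/mm²

ω = 2π·2220/60 = 232.5 rad/s, so T = P/ω = 536×745.7 / 232.5 = 1719 N·m.
Under the same torque, τ_max = 16T/(πd³) is largest where d is smallest — segment AB (d = 43.0 mm).
τ_max = 16·1719/(π·(0.0430)³) = 1.101×10^8 Pa.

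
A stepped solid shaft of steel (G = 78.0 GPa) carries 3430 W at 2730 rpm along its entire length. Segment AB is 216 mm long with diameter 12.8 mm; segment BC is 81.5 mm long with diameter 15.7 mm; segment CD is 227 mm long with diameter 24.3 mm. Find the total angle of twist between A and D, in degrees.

ω = 2π·2730/60 = 285.9 rad/s, so T = P/ω = 3430 / 285.9 = 12.00 N·m.
J_AB = π(0.0128)⁴/32 = 2.64×10^-9 m⁴; J_BC = π(0.0157)⁴/32 = 5.96×10^-9 m⁴; J_CD = π(0.0243)⁴/32 = 3.42×10^-8 m⁴.
θ = (T/G)·Σ L_i/J_i = (12.00/78.0×10⁹)·(0.216/2.64×10^-9 + 0.0815/5.96×10^-9 + 0.227/3.42×10^-8) = 0.01573 rad.

0.901°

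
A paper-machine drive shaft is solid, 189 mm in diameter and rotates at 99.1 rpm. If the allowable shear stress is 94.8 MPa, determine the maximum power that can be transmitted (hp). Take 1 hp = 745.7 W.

1750 hp

J = πd⁴/32 = π(0.189)⁴/32 = 1.253×10^-4 m⁴.
T_max = τ_allow·J/r = 9.48×10^7 × 1.253×10^-4 / 0.0945 = 125700 N·m.
ω = 2π·99.1/60 = 10.38 rad/s, so P_max = T_max·ω = 1.304×10^6 W.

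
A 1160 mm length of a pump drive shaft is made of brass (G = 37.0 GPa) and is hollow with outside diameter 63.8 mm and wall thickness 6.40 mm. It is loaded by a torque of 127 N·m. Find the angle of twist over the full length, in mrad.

4.14 mrad

J = π(d_o⁴ − d_i⁴)/32 = π(0.0638⁴ − 0.0510⁴)/32 = 9.624×10^-7 m⁴.
θ = T·L/(G·J) = 127.0 × 1.16 / (37.0×10⁹ × 9.624×10^-7) = 4.137×10^-3 rad.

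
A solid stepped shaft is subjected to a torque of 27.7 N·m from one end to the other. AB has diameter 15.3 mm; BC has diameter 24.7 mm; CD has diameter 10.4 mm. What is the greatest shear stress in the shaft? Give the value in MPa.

Under the same torque, τ_max = 16T/(πd³) is largest where d is smallest — segment CD (d = 10.4 mm).
τ_max = 16·27.70/(π·(0.0104)³) = 1.254×10^8 Pa.

125 MPa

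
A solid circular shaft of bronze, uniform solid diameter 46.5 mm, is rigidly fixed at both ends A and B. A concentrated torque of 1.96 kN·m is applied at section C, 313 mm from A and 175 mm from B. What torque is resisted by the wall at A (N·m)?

703 N·m

With uniform GJ and both ends fixed, compatibility θ_AC = θ_CB gives T_A·a = T_B·b, together with T_A + T_B = T₀.
T_A = T₀·b/(a+b) = 1960·175/488.0 = 702.9 N·m; T_B = 1257 N·m.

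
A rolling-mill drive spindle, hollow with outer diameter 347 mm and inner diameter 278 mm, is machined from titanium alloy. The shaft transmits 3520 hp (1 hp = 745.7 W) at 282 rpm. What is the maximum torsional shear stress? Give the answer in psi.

ω = 2π·282/60 = 29.53 rad/s, so T = P/ω = 3520×745.7 / 29.53 = 88890 N·m.
J = π(d_o⁴ − d_i⁴)/32 = π(0.347⁴ − 0.278⁴)/32 = 8.370×10^-4 m⁴.
τ_max = T·r/J = 88890 × 0.173 / 8.370×10^-4 = 1.843×10^7 Pa.

2670 psi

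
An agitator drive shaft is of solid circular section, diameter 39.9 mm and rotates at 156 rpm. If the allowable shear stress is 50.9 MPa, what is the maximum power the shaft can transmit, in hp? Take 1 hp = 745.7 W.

J = πd⁴/32 = π(0.0399)⁴/32 = 2.488×10^-7 m⁴.
T_max = τ_allow·J/r = 5.09×10^7 × 2.488×10^-7 / 0.0199 = 634.8 N·m.
ω = 2π·156/60 = 16.34 rad/s, so P_max = T_max·ω = 1.037×10^4 W.

13.9 hp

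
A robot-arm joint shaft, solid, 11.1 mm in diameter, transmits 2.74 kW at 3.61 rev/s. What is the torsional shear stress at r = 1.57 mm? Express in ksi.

ω = 2π·3.61 = 22.68 rad/s, so T = P/ω = 2.74×10³ / 22.68 = 120.8 N·m.
J = πd⁴/32 = π(0.0111)⁴/32 = 1.490×10^-9 m⁴.
Shear stress varies linearly with radius: τ = T·r/J = 120.8 × 0.00157 / 1.490×10^-9 = 1.273×10^8 Pa.

18.5 ksi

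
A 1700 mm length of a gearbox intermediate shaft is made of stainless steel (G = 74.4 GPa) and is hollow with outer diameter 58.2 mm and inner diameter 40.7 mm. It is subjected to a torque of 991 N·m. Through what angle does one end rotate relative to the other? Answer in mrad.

J = π(d_o⁴ − d_i⁴)/32 = π(0.0582⁴ − 0.0407⁴)/32 = 8.570×10^-7 m⁴.
θ = T·L/(G·J) = 991.0 × 1.70 / (74.4×10⁹ × 8.570×10^-7) = 0.02642 rad.

26.4 mrad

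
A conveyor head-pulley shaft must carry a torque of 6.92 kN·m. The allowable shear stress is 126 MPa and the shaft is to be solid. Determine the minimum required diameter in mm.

65.4 mm

For a solid shaft τ_max = 16T/(πd³), so d = (16T/(π τ_allow))^(1/3) = (16·6920/(π·1.26×10^8))^(1/3) = 0.06540 m.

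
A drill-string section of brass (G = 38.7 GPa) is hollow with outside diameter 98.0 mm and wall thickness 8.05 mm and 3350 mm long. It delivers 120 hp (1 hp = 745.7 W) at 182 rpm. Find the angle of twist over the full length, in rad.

ω = 2π·182/60 = 19.06 rad/s, so T = P/ω = 120×745.7 / 19.06 = 4695 N·m.
J = π(d_o⁴ − d_i⁴)/32 = π(0.0980⁴ − 0.0819⁴)/32 = 4.638×10^-6 m⁴.
θ = T·L/(G·J) = 4695 × 3.35 / (38.7×10⁹ × 4.638×10^-6) = 0.08762 rad.

0.0876 rad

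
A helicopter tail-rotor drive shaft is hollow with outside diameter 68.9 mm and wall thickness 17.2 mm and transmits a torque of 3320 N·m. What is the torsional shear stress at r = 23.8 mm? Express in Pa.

3.81e7 Pa

J = π(d_o⁴ − d_i⁴)/32 = π(0.0689⁴ − 0.0345⁴)/32 = 2.073×10^-6 m⁴.
Shear stress varies linearly with radius: τ = T·r/J = 3320 × 0.0238 / 2.073×10^-6 = 3.811×10^7 Pa.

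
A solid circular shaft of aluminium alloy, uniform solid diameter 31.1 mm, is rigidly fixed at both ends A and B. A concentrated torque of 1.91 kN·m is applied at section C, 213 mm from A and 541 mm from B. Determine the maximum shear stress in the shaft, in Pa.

2.32e8 Pa

With uniform GJ and both ends fixed, compatibility θ_AC = θ_CB gives T_A·a = T_B·b, together with T_A + T_B = T₀.
T_A = T₀·b/(a+b) = 1910·541/754.0 = 1370 N·m; T_B = 539.6 N·m.
τ in each portion: τ_AC = 2.32×10^8 Pa, τ_CB = 9.14×10^7 Pa; maximum is in AC.
τ_max = T_AC·r/J = 1370·0.0156/9.18×10^-8 = 2.320×10^8 Pa.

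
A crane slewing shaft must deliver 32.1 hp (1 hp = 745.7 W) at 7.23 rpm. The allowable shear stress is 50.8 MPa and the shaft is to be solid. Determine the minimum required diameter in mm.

147 mm

ω = 2π·7.23/60 = 0.7571 rad/s, so T = P/ω = 32.1×745.7 / 0.7571 = 31620 N·m.
For a solid shaft τ_max = 16T/(πd³), so d = (16T/(π τ_allow))^(1/3) = (16·31620/(π·5.08×10^7))^(1/3) = 0.1469 m.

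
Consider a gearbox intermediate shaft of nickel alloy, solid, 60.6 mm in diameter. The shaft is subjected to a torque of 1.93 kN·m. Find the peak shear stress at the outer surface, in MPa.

44.2 MPa

J = πd⁴/32 = π(0.0606)⁴/32 = 1.324×10^-6 m⁴.
τ_max = T·r/J = 1930 × 0.0303 / 1.324×10^-6 = 4.417×10^7 Pa.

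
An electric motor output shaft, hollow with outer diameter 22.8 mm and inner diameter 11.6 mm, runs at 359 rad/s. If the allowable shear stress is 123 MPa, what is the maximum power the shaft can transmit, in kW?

J = π(d_o⁴ − d_i⁴)/32 = π(0.0228⁴ − 0.0116⁴)/32 = 2.475×10^-8 m⁴.
T_max = τ_allow·J/r = 1.23×10^8 × 2.475×10^-8 / 0.0114 = 267.1 N·m.
ω = 359 rad/s, so P_max = T_max·ω = 9.588×10^4 W.

95.9 kW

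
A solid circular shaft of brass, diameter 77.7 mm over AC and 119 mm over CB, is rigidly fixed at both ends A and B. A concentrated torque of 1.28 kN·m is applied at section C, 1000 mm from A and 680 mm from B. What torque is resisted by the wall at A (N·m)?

Compatibility: T_A·a/J_AC = T_B·b/J_CB with T_A + T_B = T₀.
J_AC = 3.58×10^-6 m⁴, J_CB = 1.97×10^-5 m⁴, so T_A = T₀·(J_AC/a)/((J_AC/a)+(J_CB/b)) = 140.8 N·m, T_B = 1139 N·m.

141 N·m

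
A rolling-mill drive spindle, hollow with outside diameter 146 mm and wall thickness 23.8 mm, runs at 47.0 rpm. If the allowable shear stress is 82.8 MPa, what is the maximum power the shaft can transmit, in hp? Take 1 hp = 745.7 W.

J = π(d_o⁴ − d_i⁴)/32 = π(0.146⁴ − 0.0984⁴)/32 = 3.540×10^-5 m⁴.
T_max = τ_allow·J/r = 8.28×10^7 × 3.540×10^-5 / 0.0730 = 40160 N·m.
ω = 2π·47.0/60 = 4.922 rad/s, so P_max = T_max·ω = 1.976×10^5 W.

265 hp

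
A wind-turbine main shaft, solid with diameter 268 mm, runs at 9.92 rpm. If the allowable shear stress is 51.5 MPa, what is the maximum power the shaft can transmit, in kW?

202 kW

J = πd⁴/32 = π(0.268)⁴/32 = 5.065×10^-4 m⁴.
T_max = τ_allow·J/r = 5.15×10^7 × 5.065×10^-4 / 0.134 = 194600 N·m.
ω = 2π·9.92/60 = 1.039 rad/s, so P_max = T_max·ω = 2.022×10^5 W.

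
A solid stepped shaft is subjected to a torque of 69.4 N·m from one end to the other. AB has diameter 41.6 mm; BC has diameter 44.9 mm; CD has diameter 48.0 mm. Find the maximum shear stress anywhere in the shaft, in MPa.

4.91 MPa

Under the same torque, τ_max = 16T/(πd³) is largest where d is smallest — segment AB (d = 41.6 mm).
τ_max = 16·69.40/(π·(0.0416)³) = 4.910×10^6 Pa.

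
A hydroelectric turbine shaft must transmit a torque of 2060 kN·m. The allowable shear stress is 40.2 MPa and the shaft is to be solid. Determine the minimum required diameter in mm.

639 mm

For a solid shaft τ_max = 16T/(πd³), so d = (16T/(π τ_allow))^(1/3) = (16·2.060e6/(π·4.02×10^7))^(1/3) = 0.6391 m.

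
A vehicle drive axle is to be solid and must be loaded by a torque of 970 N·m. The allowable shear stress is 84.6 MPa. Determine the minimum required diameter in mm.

38.8 mm

For a solid shaft τ_max = 16T/(πd³), so d = (16T/(π τ_allow))^(1/3) = (16·970.0/(π·8.46×10^7))^(1/3) = 0.03880 m.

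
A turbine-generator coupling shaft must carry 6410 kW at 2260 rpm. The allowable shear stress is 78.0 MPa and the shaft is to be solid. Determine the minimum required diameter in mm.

121 mm

ω = 2π·2260/60 = 236.7 rad/s, so T = P/ω = 6410×10³ / 236.7 = 27080 N·m.
For a solid shaft τ_max = 16T/(πd³), so d = (16T/(π τ_allow))^(1/3) = (16·27080/(π·7.80×10^7))^(1/3) = 0.1209 m.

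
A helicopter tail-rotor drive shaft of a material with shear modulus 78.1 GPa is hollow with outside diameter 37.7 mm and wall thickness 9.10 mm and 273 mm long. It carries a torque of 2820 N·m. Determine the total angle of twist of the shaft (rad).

J = π(d_o⁴ − d_i⁴)/32 = π(0.0377⁴ − 0.0195⁴)/32 = 1.841×10^-7 m⁴.
θ = T·L/(G·J) = 2820 × 0.273 / (78.1×10⁹ × 1.841×10^-7) = 0.05354 rad.

0.0535 rad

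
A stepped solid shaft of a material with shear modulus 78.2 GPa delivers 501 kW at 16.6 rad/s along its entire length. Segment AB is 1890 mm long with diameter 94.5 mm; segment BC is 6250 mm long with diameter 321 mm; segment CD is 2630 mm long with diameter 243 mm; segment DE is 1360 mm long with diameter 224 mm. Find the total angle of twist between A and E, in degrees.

5.76°

ω = 16.6 rad/s, so T = P/ω = 501×10³ / 16.60 = 30180 N·m.
J_AB = π(0.0945)⁴/32 = 7.83×10^-6 m⁴; J_BC = π(0.321)⁴/32 = 1.04×10^-3 m⁴; J_CD = π(0.243)⁴/32 = 3.42×10^-4 m⁴; J_DE = π(0.224)⁴/32 = 2.47×10^-4 m⁴.
θ = (T/G)·Σ L_i/J_i = (30180/78.2×10⁹)·(1.89/7.83×10^-6 + 6.25/1.04×10^-3 + 2.63/3.42×10^-4 + 1.36/2.47×10^-4) = 0.1006 rad.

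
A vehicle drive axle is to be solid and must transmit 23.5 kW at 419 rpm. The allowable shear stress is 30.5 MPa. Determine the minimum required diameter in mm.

44.7 mm

ω = 2π·419/60 = 43.88 rad/s, so T = P/ω = 23.5×10³ / 43.88 = 535.6 N·m.
For a solid shaft τ_max = 16T/(πd³), so d = (16T/(π τ_allow))^(1/3) = (16·535.6/(π·3.05×10^7))^(1/3) = 0.04472 m.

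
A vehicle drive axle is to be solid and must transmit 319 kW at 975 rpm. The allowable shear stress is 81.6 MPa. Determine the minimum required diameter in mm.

58.0 mm

ω = 2π·975/60 = 102.1 rad/s, so T = P/ω = 319×10³ / 102.1 = 3124 N·m.
For a solid shaft τ_max = 16T/(πd³), so d = (16T/(π τ_allow))^(1/3) = (16·3124/(π·8.16×10^7))^(1/3) = 0.05799 m.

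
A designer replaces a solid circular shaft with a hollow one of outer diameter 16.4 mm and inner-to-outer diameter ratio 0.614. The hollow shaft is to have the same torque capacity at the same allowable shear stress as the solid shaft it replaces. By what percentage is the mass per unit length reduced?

Equal τ_max and T ⇒ the solid shaft needs d_s³ = d_o³(1−k⁴), so d_s = 16.4·(1−0.614⁴)^(1/3) = 15.58 mm.
Area ratio A_h/A_s = d_o²(1−k²)/d_s² = (1−k²)/(1−k⁴)^(2/3) = 0.6900.
Mass saving = 1 − 0.6900 = 31.0 %.

31.0 %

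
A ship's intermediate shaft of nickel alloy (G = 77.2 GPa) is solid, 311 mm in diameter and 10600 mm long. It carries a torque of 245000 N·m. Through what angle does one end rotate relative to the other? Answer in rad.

J = πd⁴/32 = π(0.311)⁴/32 = 9.184×10^-4 m⁴.
θ = T·L/(G·J) = 245000 × 10.6 / (77.2×10⁹ × 9.184×10^-4) = 0.03663 rad.

0.0366 rad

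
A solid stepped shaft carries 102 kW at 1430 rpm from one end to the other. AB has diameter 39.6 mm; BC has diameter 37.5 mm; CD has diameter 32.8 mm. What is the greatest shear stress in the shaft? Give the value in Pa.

9.83e7 Pa

ω = 2π·1430/60 = 149.7 rad/s, so T = P/ω = 102×10³ / 149.7 = 681.1 N·m.
Under the same torque, τ_max = 16T/(πd³) is largest where d is smallest — segment CD (d = 32.8 mm).
τ_max = 16·681.1/(π·(0.0328)³) = 9.831×10^7 Pa.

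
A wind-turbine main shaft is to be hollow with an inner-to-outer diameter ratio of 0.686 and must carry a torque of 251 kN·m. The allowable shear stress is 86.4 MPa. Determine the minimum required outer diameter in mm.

For a hollow shaft with d_i/d_o = 0.686: τ_max = 16T/(π d_o³ (1−k⁴)), so d_o = [16T/(π τ_allow (1−k⁴))]^(1/3) = [16·251000/(π·8.64×10^7·0.7785)]^(1/3) = 0.2669 m.

267 mm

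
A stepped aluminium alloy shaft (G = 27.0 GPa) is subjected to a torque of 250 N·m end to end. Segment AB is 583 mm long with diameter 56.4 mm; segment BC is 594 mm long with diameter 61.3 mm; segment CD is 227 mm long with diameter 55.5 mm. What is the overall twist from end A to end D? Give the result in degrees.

0.668°

J_AB = π(0.0564)⁴/32 = 9.93×10^-7 m⁴; J_BC = π(0.0613)⁴/32 = 1.39×10^-6 m⁴; J_CD = π(0.0555)⁴/32 = 9.31×10^-7 m⁴.
θ = (T/G)·Σ L_i/J_i = (250.0/27.0×10⁹)·(0.583/9.93×10^-7 + 0.594/1.39×10^-6 + 0.227/9.31×10^-7) = 0.01166 rad.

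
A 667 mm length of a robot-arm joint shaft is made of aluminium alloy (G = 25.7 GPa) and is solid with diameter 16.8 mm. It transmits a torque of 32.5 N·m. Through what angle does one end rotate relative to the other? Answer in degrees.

J = πd⁴/32 = π(0.0168)⁴/32 = 7.821×10^-9 m⁴.
θ = T·L/(G·J) = 32.50 × 0.667 / (25.7×10⁹ × 7.821×10^-9) = 0.1079 rad.

6.18°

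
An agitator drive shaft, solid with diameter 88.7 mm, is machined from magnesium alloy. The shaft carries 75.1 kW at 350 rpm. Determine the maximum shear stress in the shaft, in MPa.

ω = 2π·350/60 = 36.65 rad/s, so T = P/ω = 75.1×10³ / 36.65 = 2049 N·m.
J = πd⁴/32 = π(0.0887)⁴/32 = 6.077×10^-6 m⁴.
τ_max = T·r/J = 2049 × 0.0444 / 6.077×10^-6 = 1.495×10^7 Pa.

15.0 MPa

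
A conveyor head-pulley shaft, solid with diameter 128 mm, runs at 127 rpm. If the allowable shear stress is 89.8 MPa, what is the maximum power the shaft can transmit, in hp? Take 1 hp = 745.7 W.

659 hp

J = πd⁴/32 = π(0.128)⁴/32 = 2.635×10^-5 m⁴.
T_max = τ_allow·J/r = 8.98×10^7 × 2.635×10^-5 / 0.0640 = 36980 N·m.
ω = 2π·127/60 = 13.30 rad/s, so P_max = T_max·ω = 4.918×10^5 W.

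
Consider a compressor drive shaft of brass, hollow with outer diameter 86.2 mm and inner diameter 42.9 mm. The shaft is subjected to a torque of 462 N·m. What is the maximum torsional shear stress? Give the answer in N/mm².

J = π(d_o⁴ − d_i⁴)/32 = π(0.0862⁴ − 0.0429⁴)/32 = 5.088×10^-6 m⁴.
τ_max = T·r/J = 462.0 × 0.0431 / 5.088×10^-6 = 3.914×10^6 Pa.

3.91 N/mm²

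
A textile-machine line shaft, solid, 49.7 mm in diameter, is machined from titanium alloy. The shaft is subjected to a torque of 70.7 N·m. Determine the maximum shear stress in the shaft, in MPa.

J = πd⁴/32 = π(0.0497)⁴/32 = 5.990×10^-7 m⁴.
τ_max = T·r/J = 70.70 × 0.0249 / 5.990×10^-7 = 2.933×10^6 Pa.

2.93 MPa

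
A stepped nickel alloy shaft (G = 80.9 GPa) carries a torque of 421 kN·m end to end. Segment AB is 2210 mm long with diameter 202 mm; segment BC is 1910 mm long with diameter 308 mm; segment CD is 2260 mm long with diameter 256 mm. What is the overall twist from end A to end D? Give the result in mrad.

J_AB = π(0.202)⁴/32 = 1.63×10^-4 m⁴; J_BC = π(0.308)⁴/32 = 8.83×10^-4 m⁴; J_CD = π(0.256)⁴/32 = 4.22×10^-4 m⁴.
θ = (T/G)·Σ L_i/J_i = (421000/80.9×10⁹)·(2.21/1.63×10^-4 + 1.91/8.83×10^-4 + 2.26/4.22×10^-4) = 0.1095 rad.

110 mrad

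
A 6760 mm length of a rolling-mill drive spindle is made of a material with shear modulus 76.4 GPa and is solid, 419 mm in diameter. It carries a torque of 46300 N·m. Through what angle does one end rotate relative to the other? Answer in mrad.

1.35 mrad

J = πd⁴/32 = π(0.419)⁴/32 = 3.026×10^-3 m⁴.
θ = T·L/(G·J) = 46300 × 6.76 / (76.4×10⁹ × 3.026×10^-3) = 1.354×10^-3 rad.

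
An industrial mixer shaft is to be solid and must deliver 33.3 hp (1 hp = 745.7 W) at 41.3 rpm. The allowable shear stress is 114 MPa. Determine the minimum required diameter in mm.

ω = 2π·41.3/60 = 4.325 rad/s, so T = P/ω = 33.3×745.7 / 4.325 = 5742 N·m.
For a solid shaft τ_max = 16T/(πd³), so d = (16T/(π τ_allow))^(1/3) = (16·5742/(π·1.14×10^8))^(1/3) = 0.06354 m.

63.5 mm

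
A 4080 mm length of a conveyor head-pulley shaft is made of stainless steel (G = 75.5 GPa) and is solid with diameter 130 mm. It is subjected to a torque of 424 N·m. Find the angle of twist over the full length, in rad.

8.17e-4 rad

J = πd⁴/32 = π(0.130)⁴/32 = 2.804×10^-5 m⁴.
θ = T·L/(G·J) = 424.0 × 4.08 / (75.5×10⁹ × 2.804×10^-5) = 8.172×10^-4 rad.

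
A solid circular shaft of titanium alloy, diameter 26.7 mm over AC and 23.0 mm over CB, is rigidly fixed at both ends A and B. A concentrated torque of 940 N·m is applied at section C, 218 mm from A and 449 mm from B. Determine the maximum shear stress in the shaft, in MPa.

Compatibility: T_A·a/J_AC = T_B·b/J_CB with T_A + T_B = T₀.
J_AC = 4.99×10^-8 m⁴, J_CB = 2.75×10^-8 m⁴, so T_A = T₀·(J_AC/a)/((J_AC/a)+(J_CB/b)) = 741.7 N·m, T_B = 198.3 N·m.
τ in each portion: τ_AC = 1.98×10^8 Pa, τ_CB = 8.30×10^7 Pa; maximum is in AC.
τ_max = T_AC·r/J = 741.7·0.0133/4.99×10^-8 = 1.985×10^8 Pa.

198 MPa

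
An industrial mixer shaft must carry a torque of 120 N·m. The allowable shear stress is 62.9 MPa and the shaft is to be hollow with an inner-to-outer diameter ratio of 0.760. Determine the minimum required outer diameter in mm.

24.4 mm

For a hollow shaft with d_i/d_o = 0.760: τ_max = 16T/(π d_o³ (1−k⁴)), so d_o = [16T/(π τ_allow (1−k⁴))]^(1/3) = [16·120.0/(π·6.29×10^7·0.6664)]^(1/3) = 0.02443 m.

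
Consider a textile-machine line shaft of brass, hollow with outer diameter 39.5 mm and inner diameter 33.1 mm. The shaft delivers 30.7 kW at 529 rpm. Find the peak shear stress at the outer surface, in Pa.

ω = 2π·529/60 = 55.40 rad/s, so T = P/ω = 30.7×10³ / 55.40 = 554.2 N·m.
J = π(d_o⁴ − d_i⁴)/32 = π(0.0395⁴ − 0.0331⁴)/32 = 1.211×10^-7 m⁴.
τ_max = T·r/J = 554.2 × 0.0198 / 1.211×10^-7 = 9.034×10^7 Pa.

9.03e7 Pa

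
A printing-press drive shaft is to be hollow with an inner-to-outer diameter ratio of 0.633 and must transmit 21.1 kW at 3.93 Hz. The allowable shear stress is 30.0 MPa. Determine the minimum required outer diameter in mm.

55.7 mm

ω = 2π·3.93 = 24.69 rad/s, so T = P/ω = 21.1×10³ / 24.69 = 854.5 N·m.
For a hollow shaft with d_i/d_o = 0.633: τ_max = 16T/(π d_o³ (1−k⁴)), so d_o = [16T/(π τ_allow (1−k⁴))]^(1/3) = [16·854.5/(π·3.00×10^7·0.8394)]^(1/3) = 0.05570 m.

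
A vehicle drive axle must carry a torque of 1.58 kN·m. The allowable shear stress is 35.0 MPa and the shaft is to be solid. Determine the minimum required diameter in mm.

61.3 mm

For a solid shaft τ_max = 16T/(πd³), so d = (16T/(π τ_allow))^(1/3) = (16·1580/(π·3.50×10^7))^(1/3) = 0.06126 m.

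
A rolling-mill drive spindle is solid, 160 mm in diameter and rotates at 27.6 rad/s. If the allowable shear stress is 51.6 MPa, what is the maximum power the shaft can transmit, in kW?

1150 kW

J = πd⁴/32 = π(0.160)⁴/32 = 6.434×10^-5 m⁴.
T_max = τ_allow·J/r = 5.16×10^7 × 6.434×10^-5 / 0.0800 = 41500 N·m.
ω = 27.6 rad/s, so P_max = T_max·ω = 1.145×10^6 W.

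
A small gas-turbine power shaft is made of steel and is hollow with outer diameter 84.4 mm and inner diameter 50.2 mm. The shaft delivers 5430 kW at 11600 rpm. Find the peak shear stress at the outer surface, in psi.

ω = 2π·11600/60 = 1215 rad/s, so T = P/ω = 5430×10³ / 1215 = 4470 N·m.
J = π(d_o⁴ − d_i⁴)/32 = π(0.0844⁴ − 0.0502⁴)/32 = 4.358×10^-6 m⁴.
τ_max = T·r/J = 4470 × 0.0422 / 4.358×10^-6 = 4.328×10^7 Pa.

6280 psi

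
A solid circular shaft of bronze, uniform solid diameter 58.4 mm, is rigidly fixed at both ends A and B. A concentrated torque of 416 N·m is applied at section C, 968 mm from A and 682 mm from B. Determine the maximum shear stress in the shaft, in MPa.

6.24 MPa

With uniform GJ and both ends fixed, compatibility θ_AC = θ_CB gives T_A·a = T_B·b, together with T_A + T_B = T₀.
T_A = T₀·b/(a+b) = 416.0·682/1650 = 171.9 N·m; T_B = 244.1 N·m.
τ in each portion: τ_AC = 4.40×10^6 Pa, τ_CB = 6.24×10^6 Pa; maximum is in CB.
τ_max = T_CB·r/J = 244.1·0.0292/1.14×10^-6 = 6.240×10^6 Pa.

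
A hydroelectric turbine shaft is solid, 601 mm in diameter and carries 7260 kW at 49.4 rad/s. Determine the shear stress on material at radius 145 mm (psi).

ω = 49.4 rad/s, so T = P/ω = 7260×10³ / 49.40 = 147000 N·m.
J = πd⁴/32 = π(0.601)⁴/32 = 0.01281 m⁴.
Shear stress varies linearly with radius: τ = T·r/J = 147000 × 0.145 / 0.01281 = 1.664×10^6 Pa.

241 psi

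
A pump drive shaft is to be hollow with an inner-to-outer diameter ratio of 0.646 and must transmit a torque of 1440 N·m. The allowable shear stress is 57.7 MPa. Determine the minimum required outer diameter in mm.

For a hollow shaft with d_i/d_o = 0.646: τ_max = 16T/(π d_o³ (1−k⁴)), so d_o = [16T/(π τ_allow (1−k⁴))]^(1/3) = [16·1440/(π·5.77×10^7·0.8258)]^(1/3) = 0.05359 m.

53.6 mm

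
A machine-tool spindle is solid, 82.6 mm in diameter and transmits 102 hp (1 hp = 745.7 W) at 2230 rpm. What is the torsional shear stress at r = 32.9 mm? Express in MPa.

ω = 2π·2230/60 = 233.5 rad/s, so T = P/ω = 102×745.7 / 233.5 = 325.7 N·m.
J = πd⁴/32 = π(0.0826)⁴/32 = 4.570×10^-6 m⁴.
Shear stress varies linearly with radius: τ = T·r/J = 325.7 × 0.0329 / 4.570×10^-6 = 2.345×10^6 Pa.

2.34 MPa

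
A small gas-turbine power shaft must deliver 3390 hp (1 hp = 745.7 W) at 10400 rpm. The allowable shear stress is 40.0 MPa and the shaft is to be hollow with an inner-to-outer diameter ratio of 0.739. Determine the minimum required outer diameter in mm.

75.0 mm

ω = 2π·10400/60 = 1089 rad/s, so T = P/ω = 3390×745.7 / 1089 = 2321 N·m.
For a hollow shaft with d_i/d_o = 0.739: τ_max = 16T/(π d_o³ (1−k⁴)), so d_o = [16T/(π τ_allow (1−k⁴))]^(1/3) = [16·2321/(π·4.00×10^7·0.7018)]^(1/3) = 0.07496 m.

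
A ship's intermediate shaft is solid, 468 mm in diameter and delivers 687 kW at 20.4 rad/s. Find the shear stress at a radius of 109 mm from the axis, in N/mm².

ω = 20.4 rad/s, so T = P/ω = 687×10³ / 20.40 = 33680 N·m.
J = πd⁴/32 = π(0.468)⁴/32 = 4.710×10^-3 m⁴.
Shear stress varies linearly with radius: τ = T·r/J = 33680 × 0.109 / 4.710×10^-3 = 7.794×10^5 Pa.

0.779 N/mm²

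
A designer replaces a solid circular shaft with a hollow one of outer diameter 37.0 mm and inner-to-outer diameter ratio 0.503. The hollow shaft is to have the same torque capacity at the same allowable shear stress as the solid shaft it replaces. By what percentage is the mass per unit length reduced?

Equal τ_max and T ⇒ the solid shaft needs d_s³ = d_o³(1−k⁴), so d_s = 37.0·(1−0.503⁴)^(1/3) = 36.19 mm.
Area ratio A_h/A_s = d_o²(1−k²)/d_s² = (1−k²)/(1−k⁴)^(2/3) = 0.7807.
Mass saving = 1 − 0.7807 = 21.9 %.

21.9 %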